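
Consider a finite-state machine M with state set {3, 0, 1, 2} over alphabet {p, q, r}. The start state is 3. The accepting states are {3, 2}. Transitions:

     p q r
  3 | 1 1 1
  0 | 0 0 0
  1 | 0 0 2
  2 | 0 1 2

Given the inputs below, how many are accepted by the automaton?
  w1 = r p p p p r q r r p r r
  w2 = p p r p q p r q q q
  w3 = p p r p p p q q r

w1: Trace: 3 -r-> 1 -p-> 0 -p-> 0 -p-> 0 -p-> 0 -r-> 0 -q-> 0 -r-> 0 -r-> 0 -p-> 0 -r-> 0 -r-> 0  → end 0, rejected
w2: Trace: 3 -p-> 1 -p-> 0 -r-> 0 -p-> 0 -q-> 0 -p-> 0 -r-> 0 -q-> 0 -q-> 0 -q-> 0  → end 0, rejected
w3: Trace: 3 -p-> 1 -p-> 0 -r-> 0 -p-> 0 -p-> 0 -p-> 0 -q-> 0 -q-> 0 -r-> 0  → end 0, rejected

0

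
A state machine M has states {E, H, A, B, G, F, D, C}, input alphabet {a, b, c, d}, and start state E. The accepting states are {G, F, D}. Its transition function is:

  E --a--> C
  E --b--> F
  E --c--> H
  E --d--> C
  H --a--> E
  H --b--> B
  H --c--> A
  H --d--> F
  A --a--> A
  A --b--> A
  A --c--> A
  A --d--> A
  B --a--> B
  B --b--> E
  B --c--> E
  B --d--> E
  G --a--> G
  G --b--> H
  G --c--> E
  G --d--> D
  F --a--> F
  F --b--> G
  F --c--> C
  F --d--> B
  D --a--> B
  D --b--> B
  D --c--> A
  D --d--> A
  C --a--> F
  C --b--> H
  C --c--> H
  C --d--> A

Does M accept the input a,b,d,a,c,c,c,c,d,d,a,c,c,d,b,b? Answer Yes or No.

No

Trace: E -a-> C -b-> H -d-> F -a-> F -c-> C -c-> H -c-> A -c-> A -d-> A -d-> A -a-> A -c-> A -c-> A -d-> A -b-> A -b-> A
End state A is not accepting.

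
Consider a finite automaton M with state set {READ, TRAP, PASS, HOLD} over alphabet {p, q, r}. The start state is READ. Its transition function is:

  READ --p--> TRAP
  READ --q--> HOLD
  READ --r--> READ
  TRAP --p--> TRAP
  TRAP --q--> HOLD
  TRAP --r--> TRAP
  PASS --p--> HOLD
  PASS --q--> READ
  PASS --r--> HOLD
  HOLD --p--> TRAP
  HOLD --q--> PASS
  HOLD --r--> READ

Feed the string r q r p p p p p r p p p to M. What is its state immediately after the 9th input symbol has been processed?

TRAP

start at READ
read 'r': READ → READ
read 'q': READ → HOLD
read 'r': HOLD → READ
read 'p': READ → TRAP
read 'p': TRAP → TRAP
read 'p': TRAP → TRAP
read 'p': TRAP → TRAP
read 'p': TRAP → TRAP
read 'r': TRAP → TRAP
After 9 symbols: TRAP.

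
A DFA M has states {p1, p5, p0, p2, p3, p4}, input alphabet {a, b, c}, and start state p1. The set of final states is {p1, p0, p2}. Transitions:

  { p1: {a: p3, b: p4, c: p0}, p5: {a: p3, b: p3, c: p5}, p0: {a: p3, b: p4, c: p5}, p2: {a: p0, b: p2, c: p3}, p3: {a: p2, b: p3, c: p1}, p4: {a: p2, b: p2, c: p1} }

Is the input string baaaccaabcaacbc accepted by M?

Yes

Trace: p1 -b-> p4 -a-> p2 -a-> p0 -a-> p3 -c-> p1 -c-> p0 -a-> p3 -a-> p2 -b-> p2 -c-> p3 -a-> p2 -a-> p0 -c-> p5 -b-> p3 -c-> p1
End state p1 is accepting.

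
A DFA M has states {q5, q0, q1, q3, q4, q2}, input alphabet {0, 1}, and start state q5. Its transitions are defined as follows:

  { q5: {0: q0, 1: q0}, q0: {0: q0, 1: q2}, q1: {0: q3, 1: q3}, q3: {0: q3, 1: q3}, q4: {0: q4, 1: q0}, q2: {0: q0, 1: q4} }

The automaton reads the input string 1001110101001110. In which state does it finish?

q0

start at q5
read '1': q5 → q0
read '0': q0 → q0
read '0': q0 → q0
read '1': q0 → q2
read '1': q2 → q4
read '1': q4 → q0
read '0': q0 → q0
read '1': q0 → q2
read '0': q2 → q0
read '1': q0 → q2
read '0': q2 → q0
read '0': q0 → q0
read '1': q0 → q2
read '1': q2 → q4
read '1': q4 → q0
read '0': q0 → q0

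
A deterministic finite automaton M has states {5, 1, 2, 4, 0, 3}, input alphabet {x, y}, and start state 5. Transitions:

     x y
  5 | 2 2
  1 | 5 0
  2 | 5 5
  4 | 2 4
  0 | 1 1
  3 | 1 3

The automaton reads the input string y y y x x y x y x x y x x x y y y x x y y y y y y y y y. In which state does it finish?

5 → 2 → 5 → 2 → 5 → 2 → 5 → 2 → 5 → 2 → 5 → 2 → 5 → 2 → 5 → 2 → 5 → 2 → 5 → 2 → 5 → 2 → 5 → 2 → 5 → 2 → 5 → 2 → 5

5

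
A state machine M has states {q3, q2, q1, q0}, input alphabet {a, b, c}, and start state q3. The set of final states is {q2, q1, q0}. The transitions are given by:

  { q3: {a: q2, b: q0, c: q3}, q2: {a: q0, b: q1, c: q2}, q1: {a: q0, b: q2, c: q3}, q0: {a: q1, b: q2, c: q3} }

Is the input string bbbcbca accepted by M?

Yes

q3 → q0 → q2 → q1 → q3 → q0 → q3 → q2
End state q2 is accepting.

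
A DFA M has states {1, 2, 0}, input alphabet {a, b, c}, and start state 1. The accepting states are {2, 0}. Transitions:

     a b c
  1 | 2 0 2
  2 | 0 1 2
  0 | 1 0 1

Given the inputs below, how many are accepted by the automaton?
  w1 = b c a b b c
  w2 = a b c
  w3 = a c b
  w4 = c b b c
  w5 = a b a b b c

w1: 1 → 0 → 1 → 2 → 1 → 0 → 1  → end 1, rejected
w2: 1 → 2 → 1 → 2  → end 2, accepted
w3: 1 → 2 → 2 → 1  → end 1, rejected
w4: 1 → 2 → 1 → 0 → 1  → end 1, rejected
w5: 1 → 2 → 1 → 2 → 1 → 0 → 1  → end 1, rejected

1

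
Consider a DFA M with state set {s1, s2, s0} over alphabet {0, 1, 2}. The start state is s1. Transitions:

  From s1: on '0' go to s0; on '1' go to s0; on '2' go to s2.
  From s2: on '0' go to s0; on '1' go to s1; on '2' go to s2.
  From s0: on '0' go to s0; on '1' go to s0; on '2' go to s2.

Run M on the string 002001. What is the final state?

start at s1
read '0': s1 → s0
read '0': s0 → s0
read '2': s0 → s2
read '0': s2 → s0
read '0': s0 → s0
read '1': s0 → s0

s0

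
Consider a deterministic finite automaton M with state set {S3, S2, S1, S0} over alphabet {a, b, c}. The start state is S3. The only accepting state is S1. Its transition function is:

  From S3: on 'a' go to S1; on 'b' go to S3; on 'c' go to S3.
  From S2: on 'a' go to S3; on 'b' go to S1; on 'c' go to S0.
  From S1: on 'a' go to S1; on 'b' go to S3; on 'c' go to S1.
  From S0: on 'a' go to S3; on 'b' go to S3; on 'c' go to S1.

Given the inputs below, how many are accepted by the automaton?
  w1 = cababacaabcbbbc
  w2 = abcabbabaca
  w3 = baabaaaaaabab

1

w1: S3 → S3 → S1 → S3 → S1 → S3 → S1 → S1 → S1 → S1 → S3 → S3 → S3 → S3 → S3 → S3  → end S3, rejected
w2: S3 → S1 → S3 → S3 → S1 → S3 → S3 → S1 → S3 → S1 → S1 → S1  → end S1, accepted
w3: S3 → S3 → S1 → S1 → S3 → S1 → S1 → S1 → S1 → S1 → S1 → S3 → S1 → S3  → end S3, rejected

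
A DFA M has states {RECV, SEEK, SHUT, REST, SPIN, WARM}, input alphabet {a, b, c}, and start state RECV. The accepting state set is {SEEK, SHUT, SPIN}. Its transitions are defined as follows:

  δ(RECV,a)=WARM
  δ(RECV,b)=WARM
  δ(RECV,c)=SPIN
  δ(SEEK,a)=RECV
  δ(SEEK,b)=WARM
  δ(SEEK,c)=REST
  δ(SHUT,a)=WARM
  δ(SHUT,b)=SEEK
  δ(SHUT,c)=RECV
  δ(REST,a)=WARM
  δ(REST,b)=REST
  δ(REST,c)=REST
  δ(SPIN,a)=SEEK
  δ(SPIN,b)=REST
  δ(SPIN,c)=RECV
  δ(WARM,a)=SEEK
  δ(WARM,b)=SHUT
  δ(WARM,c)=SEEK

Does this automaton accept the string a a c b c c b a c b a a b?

No

RECV → WARM → SEEK → REST → REST → REST → REST → REST → WARM → SEEK → WARM → SEEK → RECV → WARM
End state WARM is not accepting.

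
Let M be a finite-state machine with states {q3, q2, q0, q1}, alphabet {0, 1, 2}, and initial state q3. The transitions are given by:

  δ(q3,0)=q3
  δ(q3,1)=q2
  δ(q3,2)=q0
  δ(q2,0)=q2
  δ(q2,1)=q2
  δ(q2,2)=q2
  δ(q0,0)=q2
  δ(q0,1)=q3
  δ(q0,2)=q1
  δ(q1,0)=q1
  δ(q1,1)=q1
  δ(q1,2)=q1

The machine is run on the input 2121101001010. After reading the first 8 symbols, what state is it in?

q2

start at q3
read '2': q3 → q0
read '1': q0 → q3
read '2': q3 → q0
read '1': q0 → q3
read '1': q3 → q2
read '0': q2 → q2
read '1': q2 → q2
read '0': q2 → q2
After 8 symbols: q2.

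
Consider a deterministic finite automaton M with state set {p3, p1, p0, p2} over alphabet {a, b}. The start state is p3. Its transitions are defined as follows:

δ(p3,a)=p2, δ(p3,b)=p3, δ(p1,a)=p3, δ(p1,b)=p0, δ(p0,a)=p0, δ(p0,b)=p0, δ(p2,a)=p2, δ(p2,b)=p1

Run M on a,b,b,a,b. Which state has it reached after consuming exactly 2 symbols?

p1

p3 → p2 → p1
After 2 symbols: p1.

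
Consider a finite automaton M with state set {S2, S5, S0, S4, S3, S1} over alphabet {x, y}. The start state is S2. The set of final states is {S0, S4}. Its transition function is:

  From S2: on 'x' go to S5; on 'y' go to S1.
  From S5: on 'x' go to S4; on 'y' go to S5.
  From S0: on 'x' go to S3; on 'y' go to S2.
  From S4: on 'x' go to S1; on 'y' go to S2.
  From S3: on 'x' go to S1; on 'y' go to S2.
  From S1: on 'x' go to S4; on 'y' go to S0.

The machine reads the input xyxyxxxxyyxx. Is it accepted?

No

Trace: S2 -x-> S5 -y-> S5 -x-> S4 -y-> S2 -x-> S5 -x-> S4 -x-> S1 -x-> S4 -y-> S2 -y-> S1 -x-> S4 -x-> S1
End state S1 is not accepting.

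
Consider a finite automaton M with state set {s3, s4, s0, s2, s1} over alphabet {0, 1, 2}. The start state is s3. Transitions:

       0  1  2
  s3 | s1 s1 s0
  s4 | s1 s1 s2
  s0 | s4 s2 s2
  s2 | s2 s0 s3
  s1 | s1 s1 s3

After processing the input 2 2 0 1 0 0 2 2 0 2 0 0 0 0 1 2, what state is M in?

s2

Trace: s3 -2-> s0 -2-> s2 -0-> s2 -1-> s0 -0-> s4 -0-> s1 -2-> s3 -2-> s0 -0-> s4 -2-> s2 -0-> s2 -0-> s2 -0-> s2 -0-> s2 -1-> s0 -2-> s2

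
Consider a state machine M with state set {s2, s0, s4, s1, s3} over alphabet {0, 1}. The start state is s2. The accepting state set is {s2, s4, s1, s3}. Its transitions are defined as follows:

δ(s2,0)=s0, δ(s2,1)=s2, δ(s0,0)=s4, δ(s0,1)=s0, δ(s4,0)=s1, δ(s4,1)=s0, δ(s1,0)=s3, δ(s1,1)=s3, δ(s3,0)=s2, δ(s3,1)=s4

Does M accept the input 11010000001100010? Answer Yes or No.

Yes

s2 → s2 → s2 → s0 → s0 → s4 → s1 → s3 → s2 → s0 → s4 → s0 → s0 → s4 → s1 → s3 → s4 → s1
End state s1 is accepting.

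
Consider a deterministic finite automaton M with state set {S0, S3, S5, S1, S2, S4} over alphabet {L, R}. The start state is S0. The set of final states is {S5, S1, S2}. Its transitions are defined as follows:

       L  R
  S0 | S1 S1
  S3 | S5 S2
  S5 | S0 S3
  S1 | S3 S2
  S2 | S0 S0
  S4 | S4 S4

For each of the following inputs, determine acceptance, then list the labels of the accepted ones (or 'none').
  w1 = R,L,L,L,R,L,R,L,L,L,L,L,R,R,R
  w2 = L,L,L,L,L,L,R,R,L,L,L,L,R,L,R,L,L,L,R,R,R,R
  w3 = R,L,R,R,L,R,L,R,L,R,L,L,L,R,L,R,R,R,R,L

w2

w1:
  start at S0
  read 'R': S0 → S1
  read 'L': S1 → S3
  read 'L': S3 → S5
  read 'L': S5 → S0
  read 'R': S0 → S1
  read 'L': S1 → S3
  read 'R': S3 → S2
  read 'L': S2 → S0
  read 'L': S0 → S1
  read 'L': S1 → S3
  read 'L': S3 → S5
  read 'L': S5 → S0
  read 'R': S0 → S1
  read 'R': S1 → S2
  read 'R': S2 → S0
  end S0, rejected
w2:
  start at S0
  read 'L': S0 → S1
  read 'L': S1 → S3
  read 'L': S3 → S5
  read 'L': S5 → S0
  read 'L': S0 → S1
  read 'L': S1 → S3
  read 'R': S3 → S2
  read 'R': S2 → S0
  read 'L': S0 → S1
  read 'L': S1 → S3
  read 'L': S3 → S5
  read 'L': S5 → S0
  read 'R': S0 → S1
  read 'L': S1 → S3
  read 'R': S3 → S2
  read 'L': S2 → S0
  read 'L': S0 → S1
  read 'L': S1 → S3
  read 'R': S3 → S2
  read 'R': S2 → S0
  read 'R': S0 → S1
  read 'R': S1 → S2
  end S2, accepted
w3:
  start at S0
  read 'R': S0 → S1
  read 'L': S1 → S3
  read 'R': S3 → S2
  read 'R': S2 → S0
  read 'L': S0 → S1
  read 'R': S1 → S2
  read 'L': S2 → S0
  read 'R': S0 → S1
  read 'L': S1 → S3
  read 'R': S3 → S2
  read 'L': S2 → S0
  read 'L': S0 → S1
  read 'L': S1 → S3
  read 'R': S3 → S2
  read 'L': S2 → S0
  read 'R': S0 → S1
  read 'R': S1 → S2
  read 'R': S2 → S0
  read 'R': S0 → S1
  read 'L': S1 → S3
  end S3, rejected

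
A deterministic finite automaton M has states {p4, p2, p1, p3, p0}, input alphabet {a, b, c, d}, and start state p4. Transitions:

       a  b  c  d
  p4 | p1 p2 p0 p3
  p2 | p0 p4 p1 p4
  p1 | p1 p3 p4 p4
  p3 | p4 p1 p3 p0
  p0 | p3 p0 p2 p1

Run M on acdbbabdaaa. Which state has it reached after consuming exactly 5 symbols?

start at p4
read 'a': p4 → p1
read 'c': p1 → p4
read 'd': p4 → p3
read 'b': p3 → p1
read 'b': p1 → p3
After 5 symbols: p3.

p3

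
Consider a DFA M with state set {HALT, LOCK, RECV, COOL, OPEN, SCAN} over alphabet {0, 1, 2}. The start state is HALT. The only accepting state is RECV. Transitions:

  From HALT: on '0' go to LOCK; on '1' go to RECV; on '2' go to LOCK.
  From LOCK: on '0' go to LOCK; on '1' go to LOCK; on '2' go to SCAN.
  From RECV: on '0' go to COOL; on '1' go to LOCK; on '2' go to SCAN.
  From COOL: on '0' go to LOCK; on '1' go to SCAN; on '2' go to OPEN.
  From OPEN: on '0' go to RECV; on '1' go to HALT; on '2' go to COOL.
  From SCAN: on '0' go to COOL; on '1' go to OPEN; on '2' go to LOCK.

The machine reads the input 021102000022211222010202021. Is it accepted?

Trace: HALT -0-> LOCK -2-> SCAN -1-> OPEN -1-> HALT -0-> LOCK -2-> SCAN -0-> COOL -0-> LOCK -0-> LOCK -0-> LOCK -2-> SCAN -2-> LOCK -2-> SCAN -1-> OPEN -1-> HALT -2-> LOCK -2-> SCAN -2-> LOCK -0-> LOCK -1-> LOCK -0-> LOCK -2-> SCAN -0-> COOL -2-> OPEN -0-> RECV -2-> SCAN -1-> OPEN
End state OPEN is not accepting.

No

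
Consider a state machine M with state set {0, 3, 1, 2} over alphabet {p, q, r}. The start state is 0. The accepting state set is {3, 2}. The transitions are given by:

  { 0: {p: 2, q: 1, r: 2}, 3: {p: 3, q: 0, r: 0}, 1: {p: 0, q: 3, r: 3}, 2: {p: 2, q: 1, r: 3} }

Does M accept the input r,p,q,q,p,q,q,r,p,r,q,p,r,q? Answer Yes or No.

No

start at 0
read 'r': 0 → 2
read 'p': 2 → 2
read 'q': 2 → 1
read 'q': 1 → 3
read 'p': 3 → 3
read 'q': 3 → 0
read 'q': 0 → 1
read 'r': 1 → 3
read 'p': 3 → 3
read 'r': 3 → 0
read 'q': 0 → 1
read 'p': 1 → 0
read 'r': 0 → 2
read 'q': 2 → 1
End state 1 is not accepting.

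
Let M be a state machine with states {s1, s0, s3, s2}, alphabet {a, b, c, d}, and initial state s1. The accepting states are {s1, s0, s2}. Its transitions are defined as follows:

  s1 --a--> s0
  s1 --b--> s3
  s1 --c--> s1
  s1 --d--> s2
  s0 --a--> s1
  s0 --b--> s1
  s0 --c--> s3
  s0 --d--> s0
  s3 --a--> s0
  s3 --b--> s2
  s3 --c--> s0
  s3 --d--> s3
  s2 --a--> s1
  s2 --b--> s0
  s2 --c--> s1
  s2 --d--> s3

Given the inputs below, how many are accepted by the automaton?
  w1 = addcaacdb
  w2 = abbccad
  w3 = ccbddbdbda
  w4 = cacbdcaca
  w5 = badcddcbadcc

w1: Trace: s1 -a-> s0 -d-> s0 -d-> s0 -c-> s3 -a-> s0 -a-> s1 -c-> s1 -d-> s2 -b-> s0  → end s0, accepted
w2: Trace: s1 -a-> s0 -b-> s1 -b-> s3 -c-> s0 -c-> s3 -a-> s0 -d-> s0  → end s0, accepted
w3: Trace: s1 -c-> s1 -c-> s1 -b-> s3 -d-> s3 -d-> s3 -b-> s2 -d-> s3 -b-> s2 -d-> s3 -a-> s0  → end s0, accepted
w4: Trace: s1 -c-> s1 -a-> s0 -c-> s3 -b-> s2 -d-> s3 -c-> s0 -a-> s1 -c-> s1 -a-> s0  → end s0, accepted
w5: Trace: s1 -b-> s3 -a-> s0 -d-> s0 -c-> s3 -d-> s3 -d-> s3 -c-> s0 -b-> s1 -a-> s0 -d-> s0 -c-> s3 -c-> s0  → end s0, accepted

5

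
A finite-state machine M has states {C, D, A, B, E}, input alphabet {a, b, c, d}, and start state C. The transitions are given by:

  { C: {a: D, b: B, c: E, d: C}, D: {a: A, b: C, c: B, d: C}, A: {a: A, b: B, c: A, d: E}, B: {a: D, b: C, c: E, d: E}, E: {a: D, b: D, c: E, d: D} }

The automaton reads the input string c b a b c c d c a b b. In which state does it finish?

B

start at C
read 'c': C → E
read 'b': E → D
read 'a': D → A
read 'b': A → B
read 'c': B → E
read 'c': E → E
read 'd': E → D
read 'c': D → B
read 'a': B → D
read 'b': D → C
read 'b': C → B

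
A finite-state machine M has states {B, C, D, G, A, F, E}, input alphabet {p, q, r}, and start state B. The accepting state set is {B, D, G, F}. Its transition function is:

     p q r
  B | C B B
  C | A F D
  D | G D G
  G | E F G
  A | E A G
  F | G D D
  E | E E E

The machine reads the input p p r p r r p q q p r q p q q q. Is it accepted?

No

start at B
read 'p': B → C
read 'p': C → A
read 'r': A → G
read 'p': G → E
read 'r': E → E
read 'r': E → E
read 'p': E → E
read 'q': E → E
read 'q': E → E
read 'p': E → E
read 'r': E → E
read 'q': E → E
read 'p': E → E
read 'q': E → E
read 'q': E → E
read 'q': E → E
End state E is not accepting.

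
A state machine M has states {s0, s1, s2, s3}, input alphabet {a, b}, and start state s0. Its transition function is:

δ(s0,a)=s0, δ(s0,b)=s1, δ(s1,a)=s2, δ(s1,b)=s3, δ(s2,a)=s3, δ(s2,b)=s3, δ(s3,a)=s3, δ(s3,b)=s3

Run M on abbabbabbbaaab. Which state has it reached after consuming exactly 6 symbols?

s3

Trace: s0 -a-> s0 -b-> s1 -b-> s3 -a-> s3 -b-> s3 -b-> s3
After 6 symbols: s3.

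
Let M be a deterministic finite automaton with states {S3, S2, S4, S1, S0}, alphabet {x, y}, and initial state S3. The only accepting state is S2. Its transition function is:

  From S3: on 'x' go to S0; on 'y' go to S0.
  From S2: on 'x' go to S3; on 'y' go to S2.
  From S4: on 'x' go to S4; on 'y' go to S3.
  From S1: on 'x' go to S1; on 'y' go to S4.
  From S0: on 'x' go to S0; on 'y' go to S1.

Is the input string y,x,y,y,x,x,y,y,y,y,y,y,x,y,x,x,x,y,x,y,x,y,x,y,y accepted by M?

No

start at S3
read 'y': S3 → S0
read 'x': S0 → S0
read 'y': S0 → S1
read 'y': S1 → S4
read 'x': S4 → S4
read 'x': S4 → S4
read 'y': S4 → S3
read 'y': S3 → S0
read 'y': S0 → S1
read 'y': S1 → S4
read 'y': S4 → S3
read 'y': S3 → S0
read 'x': S0 → S0
read 'y': S0 → S1
read 'x': S1 → S1
read 'x': S1 → S1
read 'x': S1 → S1
read 'y': S1 → S4
read 'x': S4 → S4
read 'y': S4 → S3
read 'x': S3 → S0
read 'y': S0 → S1
read 'x': S1 → S1
read 'y': S1 → S4
read 'y': S4 → S3
End state S3 is not accepting.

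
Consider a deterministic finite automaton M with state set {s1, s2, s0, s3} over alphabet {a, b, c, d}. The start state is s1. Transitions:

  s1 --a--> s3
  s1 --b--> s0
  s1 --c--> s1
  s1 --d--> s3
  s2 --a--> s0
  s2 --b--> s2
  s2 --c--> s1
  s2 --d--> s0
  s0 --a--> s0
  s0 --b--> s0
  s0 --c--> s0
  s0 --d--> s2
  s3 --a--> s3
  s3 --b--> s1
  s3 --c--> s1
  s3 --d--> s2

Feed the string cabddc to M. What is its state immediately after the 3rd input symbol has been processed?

s1

Trace: s1 -c-> s1 -a-> s3 -b-> s1
After 3 symbols: s1.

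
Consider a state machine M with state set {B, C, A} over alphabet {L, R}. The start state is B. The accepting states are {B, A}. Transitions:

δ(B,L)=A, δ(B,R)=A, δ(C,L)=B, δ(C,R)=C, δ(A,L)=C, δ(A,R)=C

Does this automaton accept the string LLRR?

B → A → C → C → C
End state C is not accepting.

No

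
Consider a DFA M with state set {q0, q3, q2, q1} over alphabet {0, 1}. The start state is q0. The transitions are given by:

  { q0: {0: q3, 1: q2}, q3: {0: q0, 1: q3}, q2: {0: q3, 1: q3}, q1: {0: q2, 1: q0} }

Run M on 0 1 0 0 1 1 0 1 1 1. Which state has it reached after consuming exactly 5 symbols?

q3

start at q0
read '0': q0 → q3
read '1': q3 → q3
read '0': q3 → q0
read '0': q0 → q3
read '1': q3 → q3
After 5 symbols: q3.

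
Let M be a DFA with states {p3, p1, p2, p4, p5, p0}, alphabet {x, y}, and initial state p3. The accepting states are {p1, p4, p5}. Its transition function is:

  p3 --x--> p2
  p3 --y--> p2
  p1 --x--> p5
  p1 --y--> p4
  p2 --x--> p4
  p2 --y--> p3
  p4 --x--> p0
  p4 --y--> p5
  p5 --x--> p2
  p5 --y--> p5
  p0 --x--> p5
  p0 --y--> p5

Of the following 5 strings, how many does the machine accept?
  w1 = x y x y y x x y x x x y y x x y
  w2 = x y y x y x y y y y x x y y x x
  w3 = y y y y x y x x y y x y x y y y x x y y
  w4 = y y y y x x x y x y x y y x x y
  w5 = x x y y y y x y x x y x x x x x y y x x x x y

w1:
  start at p3
  read 'x': p3 → p2
  read 'y': p2 → p3
  read 'x': p3 → p2
  read 'y': p2 → p3
  read 'y': p3 → p2
  read 'x': p2 → p4
  read 'x': p4 → p0
  read 'y': p0 → p5
  read 'x': p5 → p2
  read 'x': p2 → p4
  read 'x': p4 → p0
  read 'y': p0 → p5
  read 'y': p5 → p5
  read 'x': p5 → p2
  read 'x': p2 → p4
  read 'y': p4 → p5
  end p5, accepted
w2:
  start at p3
  read 'x': p3 → p2
  read 'y': p2 → p3
  read 'y': p3 → p2
  read 'x': p2 → p4
  read 'y': p4 → p5
  read 'x': p5 → p2
  read 'y': p2 → p3
  read 'y': p3 → p2
  read 'y': p2 → p3
  read 'y': p3 → p2
  read 'x': p2 → p4
  read 'x': p4 → p0
  read 'y': p0 → p5
  read 'y': p5 → p5
  read 'x': p5 → p2
  read 'x': p2 → p4
  end p4, accepted
w3:
  start at p3
  read 'y': p3 → p2
  read 'y': p2 → p3
  read 'y': p3 → p2
  read 'y': p2 → p3
  read 'x': p3 → p2
  read 'y': p2 → p3
  read 'x': p3 → p2
  read 'x': p2 → p4
  read 'y': p4 → p5
  read 'y': p5 → p5
  read 'x': p5 → p2
  read 'y': p2 → p3
  read 'x': p3 → p2
  read 'y': p2 → p3
  read 'y': p3 → p2
  read 'y': p2 → p3
  read 'x': p3 → p2
  read 'x': p2 → p4
  read 'y': p4 → p5
  read 'y': p5 → p5
  end p5, accepted
w4:
  start at p3
  read 'y': p3 → p2
  read 'y': p2 → p3
  read 'y': p3 → p2
  read 'y': p2 → p3
  read 'x': p3 → p2
  read 'x': p2 → p4
  read 'x': p4 → p0
  read 'y': p0 → p5
  read 'x': p5 → p2
  read 'y': p2 → p3
  read 'x': p3 → p2
  read 'y': p2 → p3
  read 'y': p3 → p2
  read 'x': p2 → p4
  read 'x': p4 → p0
  read 'y': p0 → p5
  end p5, accepted
w5:
  start at p3
  read 'x': p3 → p2
  read 'x': p2 → p4
  read 'y': p4 → p5
  read 'y': p5 → p5
  read 'y': p5 → p5
  read 'y': p5 → p5
  read 'x': p5 → p2
  read 'y': p2 → p3
  read 'x': p3 → p2
  read 'x': p2 → p4
  read 'y': p4 → p5
  read 'x': p5 → p2
  read 'x': p2 → p4
  read 'x': p4 → p0
  read 'x': p0 → p5
  read 'x': p5 → p2
  read 'y': p2 → p3
  read 'y': p3 → p2
  read 'x': p2 → p4
  read 'x': p4 → p0
  read 'x': p0 → p5
  read 'x': p5 → p2
  read 'y': p2 → p3
  end p3, rejected

4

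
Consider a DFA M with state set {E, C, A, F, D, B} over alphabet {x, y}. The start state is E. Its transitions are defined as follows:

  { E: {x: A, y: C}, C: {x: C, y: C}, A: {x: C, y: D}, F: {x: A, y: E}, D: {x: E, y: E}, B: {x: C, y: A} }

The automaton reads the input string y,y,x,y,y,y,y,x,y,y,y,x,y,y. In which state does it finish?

start at E
read 'y': E → C
read 'y': C → C
read 'x': C → C
read 'y': C → C
read 'y': C → C
read 'y': C → C
read 'y': C → C
read 'x': C → C
read 'y': C → C
read 'y': C → C
read 'y': C → C
read 'x': C → C
read 'y': C → C
read 'y': C → C

C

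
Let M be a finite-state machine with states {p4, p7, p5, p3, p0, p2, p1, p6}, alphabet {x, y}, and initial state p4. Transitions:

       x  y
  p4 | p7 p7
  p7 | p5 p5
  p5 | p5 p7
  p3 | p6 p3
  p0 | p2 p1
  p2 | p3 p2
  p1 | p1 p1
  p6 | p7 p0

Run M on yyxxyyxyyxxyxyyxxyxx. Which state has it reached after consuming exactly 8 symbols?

p4 → p7 → p5 → p5 → p5 → p7 → p5 → p5 → p7
After 8 symbols: p7.

p7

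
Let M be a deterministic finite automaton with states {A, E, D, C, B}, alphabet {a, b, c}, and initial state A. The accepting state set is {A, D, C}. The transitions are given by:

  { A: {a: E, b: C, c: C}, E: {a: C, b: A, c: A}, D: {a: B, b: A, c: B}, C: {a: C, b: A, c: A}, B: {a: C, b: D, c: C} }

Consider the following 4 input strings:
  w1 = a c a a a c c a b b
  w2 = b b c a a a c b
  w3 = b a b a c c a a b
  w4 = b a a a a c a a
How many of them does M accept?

4

w1: Trace: A -a-> E -c-> A -a-> E -a-> C -a-> C -c-> A -c-> C -a-> C -b-> A -b-> C  → end C, accepted
w2: Trace: A -b-> C -b-> A -c-> C -a-> C -a-> C -a-> C -c-> A -b-> C  → end C, accepted
w3: Trace: A -b-> C -a-> C -b-> A -a-> E -c-> A -c-> C -a-> C -a-> C -b-> A  → end A, accepted
w4: Trace: A -b-> C -a-> C -a-> C -a-> C -a-> C -c-> A -a-> E -a-> C  → end C, accepted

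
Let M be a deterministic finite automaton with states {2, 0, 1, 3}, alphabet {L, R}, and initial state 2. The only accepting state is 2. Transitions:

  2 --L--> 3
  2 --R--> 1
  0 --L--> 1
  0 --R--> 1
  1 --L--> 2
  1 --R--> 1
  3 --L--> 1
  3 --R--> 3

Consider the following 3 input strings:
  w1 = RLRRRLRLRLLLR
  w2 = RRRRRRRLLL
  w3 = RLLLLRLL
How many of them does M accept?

w1: 2 → 1 → 2 → 1 → 1 → 1 → 2 → 1 → 2 → 1 → 2 → 3 → 1 → 1  → end 1, rejected
w2: 2 → 1 → 1 → 1 → 1 → 1 → 1 → 1 → 2 → 3 → 1  → end 1, rejected
w3: 2 → 1 → 2 → 3 → 1 → 2 → 1 → 2 → 3  → end 3, rejected

0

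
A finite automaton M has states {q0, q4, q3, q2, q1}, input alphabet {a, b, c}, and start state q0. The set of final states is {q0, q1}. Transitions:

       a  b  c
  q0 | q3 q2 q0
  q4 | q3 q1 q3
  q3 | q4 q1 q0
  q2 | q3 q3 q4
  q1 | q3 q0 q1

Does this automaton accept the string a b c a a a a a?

start at q0
read 'a': q0 → q3
read 'b': q3 → q1
read 'c': q1 → q1
read 'a': q1 → q3
read 'a': q3 → q4
read 'a': q4 → q3
read 'a': q3 → q4
read 'a': q4 → q3
End state q3 is not accepting.

No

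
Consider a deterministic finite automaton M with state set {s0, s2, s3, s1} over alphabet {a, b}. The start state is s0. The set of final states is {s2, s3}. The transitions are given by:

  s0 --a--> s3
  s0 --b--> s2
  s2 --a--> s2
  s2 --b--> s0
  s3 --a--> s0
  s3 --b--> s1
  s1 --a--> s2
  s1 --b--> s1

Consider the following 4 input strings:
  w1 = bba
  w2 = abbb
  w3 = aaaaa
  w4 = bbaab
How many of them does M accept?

w1: Trace: s0 -b-> s2 -b-> s0 -a-> s3  → end s3, accepted
w2: Trace: s0 -a-> s3 -b-> s1 -b-> s1 -b-> s1  → end s1, rejected
w3: Trace: s0 -a-> s3 -a-> s0 -a-> s3 -a-> s0 -a-> s3  → end s3, accepted
w4: Trace: s0 -b-> s2 -b-> s0 -a-> s3 -a-> s0 -b-> s2  → end s2, accepted

3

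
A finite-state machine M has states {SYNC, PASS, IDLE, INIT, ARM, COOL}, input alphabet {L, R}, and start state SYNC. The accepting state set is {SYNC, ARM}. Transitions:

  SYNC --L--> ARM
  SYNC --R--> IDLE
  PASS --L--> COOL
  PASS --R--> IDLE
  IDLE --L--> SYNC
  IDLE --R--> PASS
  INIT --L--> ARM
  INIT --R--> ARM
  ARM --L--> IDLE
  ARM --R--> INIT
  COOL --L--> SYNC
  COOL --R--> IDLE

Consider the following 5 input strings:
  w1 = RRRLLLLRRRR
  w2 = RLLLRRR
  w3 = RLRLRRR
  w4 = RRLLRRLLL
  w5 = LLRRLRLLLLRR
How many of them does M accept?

1

w1: Trace: SYNC -R-> IDLE -R-> PASS -R-> IDLE -L-> SYNC -L-> ARM -L-> IDLE -L-> SYNC -R-> IDLE -R-> PASS -R-> IDLE -R-> PASS  → end PASS, rejected
w2: Trace: SYNC -R-> IDLE -L-> SYNC -L-> ARM -L-> IDLE -R-> PASS -R-> IDLE -R-> PASS  → end PASS, rejected
w3: Trace: SYNC -R-> IDLE -L-> SYNC -R-> IDLE -L-> SYNC -R-> IDLE -R-> PASS -R-> IDLE  → end IDLE, rejected
w4: Trace: SYNC -R-> IDLE -R-> PASS -L-> COOL -L-> SYNC -R-> IDLE -R-> PASS -L-> COOL -L-> SYNC -L-> ARM  → end ARM, accepted
w5: Trace: SYNC -L-> ARM -L-> IDLE -R-> PASS -R-> IDLE -L-> SYNC -R-> IDLE -L-> SYNC -L-> ARM -L-> IDLE -L-> SYNC -R-> IDLE -R-> PASS  → end PASS, rejected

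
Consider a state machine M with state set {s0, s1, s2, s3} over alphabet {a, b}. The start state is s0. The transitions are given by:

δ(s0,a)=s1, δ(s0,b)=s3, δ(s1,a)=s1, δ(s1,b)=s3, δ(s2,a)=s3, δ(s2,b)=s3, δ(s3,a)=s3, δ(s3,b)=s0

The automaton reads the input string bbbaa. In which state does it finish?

s3

Trace: s0 -b-> s3 -b-> s0 -b-> s3 -a-> s3 -a-> s3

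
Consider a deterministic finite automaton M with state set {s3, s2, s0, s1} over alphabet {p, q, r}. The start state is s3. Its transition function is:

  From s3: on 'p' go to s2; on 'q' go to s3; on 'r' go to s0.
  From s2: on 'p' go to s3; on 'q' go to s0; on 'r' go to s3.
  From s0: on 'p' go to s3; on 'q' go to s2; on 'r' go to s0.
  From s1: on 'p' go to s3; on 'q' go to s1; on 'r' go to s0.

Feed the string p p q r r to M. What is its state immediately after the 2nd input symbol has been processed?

s3 → s2 → s3
After 2 symbols: s3.

s3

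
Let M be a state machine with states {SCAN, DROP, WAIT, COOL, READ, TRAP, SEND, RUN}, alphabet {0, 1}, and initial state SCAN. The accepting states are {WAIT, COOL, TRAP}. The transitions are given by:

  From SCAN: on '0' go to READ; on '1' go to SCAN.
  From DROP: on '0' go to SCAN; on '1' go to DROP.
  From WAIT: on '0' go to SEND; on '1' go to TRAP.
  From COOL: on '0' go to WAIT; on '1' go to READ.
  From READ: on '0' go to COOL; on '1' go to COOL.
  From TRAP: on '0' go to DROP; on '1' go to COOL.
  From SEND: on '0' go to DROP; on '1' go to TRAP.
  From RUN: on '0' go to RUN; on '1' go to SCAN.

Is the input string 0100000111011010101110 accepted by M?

No

start at SCAN
read '0': SCAN → READ
read '1': READ → COOL
read '0': COOL → WAIT
read '0': WAIT → SEND
read '0': SEND → DROP
read '0': DROP → SCAN
read '0': SCAN → READ
read '1': READ → COOL
read '1': COOL → READ
read '1': READ → COOL
read '0': COOL → WAIT
read '1': WAIT → TRAP
read '1': TRAP → COOL
read '0': COOL → WAIT
read '1': WAIT → TRAP
read '0': TRAP → DROP
read '1': DROP → DROP
read '0': DROP → SCAN
read '1': SCAN → SCAN
read '1': SCAN → SCAN
read '1': SCAN → SCAN
read '0': SCAN → READ
End state READ is not accepting.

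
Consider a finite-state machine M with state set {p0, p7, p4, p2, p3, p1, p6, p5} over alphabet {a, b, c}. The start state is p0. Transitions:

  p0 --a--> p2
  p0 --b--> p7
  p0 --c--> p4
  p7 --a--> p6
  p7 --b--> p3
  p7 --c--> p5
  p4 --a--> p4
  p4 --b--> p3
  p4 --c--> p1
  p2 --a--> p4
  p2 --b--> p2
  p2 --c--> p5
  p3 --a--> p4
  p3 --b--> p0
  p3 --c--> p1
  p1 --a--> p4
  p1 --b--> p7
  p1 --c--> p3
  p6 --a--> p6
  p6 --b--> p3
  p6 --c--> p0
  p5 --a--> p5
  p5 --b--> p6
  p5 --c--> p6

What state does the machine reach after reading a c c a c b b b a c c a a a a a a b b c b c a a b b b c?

p5

Trace: p0 -a-> p2 -c-> p5 -c-> p6 -a-> p6 -c-> p0 -b-> p7 -b-> p3 -b-> p0 -a-> p2 -c-> p5 -c-> p6 -a-> p6 -a-> p6 -a-> p6 -a-> p6 -a-> p6 -a-> p6 -b-> p3 -b-> p0 -c-> p4 -b-> p3 -c-> p1 -a-> p4 -a-> p4 -b-> p3 -b-> p0 -b-> p7 -c-> p5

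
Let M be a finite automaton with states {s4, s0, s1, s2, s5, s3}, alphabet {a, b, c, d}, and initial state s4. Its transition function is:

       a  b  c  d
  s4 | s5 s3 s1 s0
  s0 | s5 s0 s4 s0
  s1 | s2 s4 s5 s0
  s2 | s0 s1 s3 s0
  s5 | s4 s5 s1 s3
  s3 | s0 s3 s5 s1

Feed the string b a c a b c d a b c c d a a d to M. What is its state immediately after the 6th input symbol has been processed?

s1

Trace: s4 -b-> s3 -a-> s0 -c-> s4 -a-> s5 -b-> s5 -c-> s1
After 6 symbols: s1.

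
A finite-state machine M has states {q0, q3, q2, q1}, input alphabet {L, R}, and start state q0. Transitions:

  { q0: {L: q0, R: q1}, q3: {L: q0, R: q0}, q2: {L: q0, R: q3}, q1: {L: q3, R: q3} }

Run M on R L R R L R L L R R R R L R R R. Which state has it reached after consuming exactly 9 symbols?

start at q0
read 'R': q0 → q1
read 'L': q1 → q3
read 'R': q3 → q0
read 'R': q0 → q1
read 'L': q1 → q3
read 'R': q3 → q0
read 'L': q0 → q0
read 'L': q0 → q0
read 'R': q0 → q1
After 9 symbols: q1.

q1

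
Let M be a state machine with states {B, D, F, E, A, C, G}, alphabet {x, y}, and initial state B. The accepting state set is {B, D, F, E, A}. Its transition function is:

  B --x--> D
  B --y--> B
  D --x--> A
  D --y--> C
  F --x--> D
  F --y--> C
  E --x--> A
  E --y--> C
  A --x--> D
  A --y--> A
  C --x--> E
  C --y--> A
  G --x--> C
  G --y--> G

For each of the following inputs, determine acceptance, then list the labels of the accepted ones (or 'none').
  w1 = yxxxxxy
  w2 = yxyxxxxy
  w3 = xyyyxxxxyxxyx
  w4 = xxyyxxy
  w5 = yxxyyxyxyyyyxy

w2, w3, w4

w1: Trace: B -y-> B -x-> D -x-> A -x-> D -x-> A -x-> D -y-> C  → end C, rejected
w2: Trace: B -y-> B -x-> D -y-> C -x-> E -x-> A -x-> D -x-> A -y-> A  → end A, accepted
w3: Trace: B -x-> D -y-> C -y-> A -y-> A -x-> D -x-> A -x-> D -x-> A -y-> A -x-> D -x-> A -y-> A -x-> D  → end D, accepted
w4: Trace: B -x-> D -x-> A -y-> A -y-> A -x-> D -x-> A -y-> A  → end A, accepted
w5: Trace: B -y-> B -x-> D -x-> A -y-> A -y-> A -x-> D -y-> C -x-> E -y-> C -y-> A -y-> A -y-> A -x-> D -y-> C  → end C, rejected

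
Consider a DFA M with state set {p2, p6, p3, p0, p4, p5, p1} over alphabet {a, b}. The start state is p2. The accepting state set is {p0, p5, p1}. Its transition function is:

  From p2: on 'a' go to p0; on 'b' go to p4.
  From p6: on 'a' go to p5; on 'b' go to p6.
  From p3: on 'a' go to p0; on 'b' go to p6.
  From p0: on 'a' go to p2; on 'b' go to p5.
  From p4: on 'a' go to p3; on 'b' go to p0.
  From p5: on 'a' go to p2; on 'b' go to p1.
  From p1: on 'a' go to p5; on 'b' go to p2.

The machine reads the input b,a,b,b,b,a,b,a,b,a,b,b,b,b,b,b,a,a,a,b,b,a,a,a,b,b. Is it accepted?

p2 → p4 → p3 → p6 → p6 → p6 → p5 → p1 → p5 → p1 → p5 → p1 → p2 → p4 → p0 → p5 → p1 → p5 → p2 → p0 → p5 → p1 → p5 → p2 → p0 → p5 → p1
End state p1 is accepting.

Yes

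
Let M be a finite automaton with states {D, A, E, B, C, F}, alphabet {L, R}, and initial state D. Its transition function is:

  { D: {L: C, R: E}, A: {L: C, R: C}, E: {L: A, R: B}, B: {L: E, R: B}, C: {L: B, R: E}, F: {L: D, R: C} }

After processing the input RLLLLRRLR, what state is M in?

B

D → E → A → C → B → E → B → B → E → B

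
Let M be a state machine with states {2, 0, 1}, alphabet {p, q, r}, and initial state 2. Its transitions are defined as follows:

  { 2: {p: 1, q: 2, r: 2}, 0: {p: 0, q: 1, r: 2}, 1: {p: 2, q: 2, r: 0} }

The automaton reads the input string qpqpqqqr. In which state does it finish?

2

Trace: 2 -q-> 2 -p-> 1 -q-> 2 -p-> 1 -q-> 2 -q-> 2 -q-> 2 -r-> 2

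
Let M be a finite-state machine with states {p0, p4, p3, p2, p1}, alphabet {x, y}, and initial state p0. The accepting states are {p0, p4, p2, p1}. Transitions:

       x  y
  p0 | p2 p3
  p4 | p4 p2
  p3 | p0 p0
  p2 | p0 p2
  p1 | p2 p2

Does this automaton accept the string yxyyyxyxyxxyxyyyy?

p0 → p3 → p0 → p3 → p0 → p3 → p0 → p3 → p0 → p3 → p0 → p2 → p2 → p0 → p3 → p0 → p3 → p0
End state p0 is accepting.

Yes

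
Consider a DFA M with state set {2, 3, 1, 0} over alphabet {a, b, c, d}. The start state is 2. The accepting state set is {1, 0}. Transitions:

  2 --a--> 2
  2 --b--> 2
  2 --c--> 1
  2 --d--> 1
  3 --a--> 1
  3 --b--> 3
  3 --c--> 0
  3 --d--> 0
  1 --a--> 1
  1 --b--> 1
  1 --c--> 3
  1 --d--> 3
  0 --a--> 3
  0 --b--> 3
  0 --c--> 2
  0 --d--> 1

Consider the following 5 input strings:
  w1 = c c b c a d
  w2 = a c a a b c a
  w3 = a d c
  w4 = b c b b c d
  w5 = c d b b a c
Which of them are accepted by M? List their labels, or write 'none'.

w1, w2, w4

w1:
  start at 2
  read 'c': 2 → 1
  read 'c': 1 → 3
  read 'b': 3 → 3
  read 'c': 3 → 0
  read 'a': 0 → 3
  read 'd': 3 → 0
  end 0, accepted
w2:
  start at 2
  read 'a': 2 → 2
  read 'c': 2 → 1
  read 'a': 1 → 1
  read 'a': 1 → 1
  read 'b': 1 → 1
  read 'c': 1 → 3
  read 'a': 3 → 1
  end 1, accepted
w3:
  start at 2
  read 'a': 2 → 2
  read 'd': 2 → 1
  read 'c': 1 → 3
  end 3, rejected
w4:
  start at 2
  read 'b': 2 → 2
  read 'c': 2 → 1
  read 'b': 1 → 1
  read 'b': 1 → 1
  read 'c': 1 → 3
  read 'd': 3 → 0
  end 0, accepted
w5:
  start at 2
  read 'c': 2 → 1
  read 'd': 1 → 3
  read 'b': 3 → 3
  read 'b': 3 → 3
  read 'a': 3 → 1
  read 'c': 1 → 3
  end 3, rejected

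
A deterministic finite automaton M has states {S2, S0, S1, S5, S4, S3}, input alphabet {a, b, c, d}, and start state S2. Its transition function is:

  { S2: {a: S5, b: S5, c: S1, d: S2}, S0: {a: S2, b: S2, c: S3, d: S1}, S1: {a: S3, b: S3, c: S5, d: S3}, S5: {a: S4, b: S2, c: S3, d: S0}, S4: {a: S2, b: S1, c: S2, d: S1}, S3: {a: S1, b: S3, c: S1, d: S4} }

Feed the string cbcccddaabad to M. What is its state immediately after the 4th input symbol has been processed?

Trace: S2 -c-> S1 -b-> S3 -c-> S1 -c-> S5
After 4 symbols: S5.

S5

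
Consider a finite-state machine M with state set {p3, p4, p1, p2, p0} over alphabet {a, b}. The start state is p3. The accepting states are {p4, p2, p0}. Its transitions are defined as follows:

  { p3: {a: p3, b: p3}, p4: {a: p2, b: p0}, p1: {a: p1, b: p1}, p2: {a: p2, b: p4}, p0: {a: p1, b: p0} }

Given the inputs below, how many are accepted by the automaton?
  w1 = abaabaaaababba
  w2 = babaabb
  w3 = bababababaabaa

0

w1: Trace: p3 -a-> p3 -b-> p3 -a-> p3 -a-> p3 -b-> p3 -a-> p3 -a-> p3 -a-> p3 -a-> p3 -b-> p3 -a-> p3 -b-> p3 -b-> p3 -a-> p3  → end p3, rejected
w2: Trace: p3 -b-> p3 -a-> p3 -b-> p3 -a-> p3 -a-> p3 -b-> p3 -b-> p3  → end p3, rejected
w3: Trace: p3 -b-> p3 -a-> p3 -b-> p3 -a-> p3 -b-> p3 -a-> p3 -b-> p3 -a-> p3 -b-> p3 -a-> p3 -a-> p3 -b-> p3 -a-> p3 -a-> p3  → end p3, rejected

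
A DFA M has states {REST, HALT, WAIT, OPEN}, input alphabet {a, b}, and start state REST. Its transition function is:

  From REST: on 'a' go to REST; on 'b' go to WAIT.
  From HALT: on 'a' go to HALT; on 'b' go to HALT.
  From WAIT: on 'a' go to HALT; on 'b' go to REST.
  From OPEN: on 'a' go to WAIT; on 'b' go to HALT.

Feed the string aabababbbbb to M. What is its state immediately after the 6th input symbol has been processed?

Trace: REST -a-> REST -a-> REST -b-> WAIT -a-> HALT -b-> HALT -a-> HALT
After 6 symbols: HALT.

HALT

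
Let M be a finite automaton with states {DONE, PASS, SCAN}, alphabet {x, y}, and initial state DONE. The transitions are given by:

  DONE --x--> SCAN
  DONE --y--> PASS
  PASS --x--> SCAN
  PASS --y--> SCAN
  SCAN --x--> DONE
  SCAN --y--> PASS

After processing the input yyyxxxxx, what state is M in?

start at DONE
read 'y': DONE → PASS
read 'y': PASS → SCAN
read 'y': SCAN → PASS
read 'x': PASS → SCAN
read 'x': SCAN → DONE
read 'x': DONE → SCAN
read 'x': SCAN → DONE
read 'x': DONE → SCAN

SCAN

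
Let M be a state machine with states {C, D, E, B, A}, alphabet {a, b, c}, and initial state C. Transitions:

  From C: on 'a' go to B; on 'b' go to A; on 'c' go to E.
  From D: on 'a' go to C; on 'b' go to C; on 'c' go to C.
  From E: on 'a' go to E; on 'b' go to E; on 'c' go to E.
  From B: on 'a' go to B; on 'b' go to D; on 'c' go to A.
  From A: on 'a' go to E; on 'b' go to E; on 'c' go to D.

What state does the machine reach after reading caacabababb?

start at C
read 'c': C → E
read 'a': E → E
read 'a': E → E
read 'c': E → E
read 'a': E → E
read 'b': E → E
read 'a': E → E
read 'b': E → E
read 'a': E → E
read 'b': E → E
read 'b': E → E

E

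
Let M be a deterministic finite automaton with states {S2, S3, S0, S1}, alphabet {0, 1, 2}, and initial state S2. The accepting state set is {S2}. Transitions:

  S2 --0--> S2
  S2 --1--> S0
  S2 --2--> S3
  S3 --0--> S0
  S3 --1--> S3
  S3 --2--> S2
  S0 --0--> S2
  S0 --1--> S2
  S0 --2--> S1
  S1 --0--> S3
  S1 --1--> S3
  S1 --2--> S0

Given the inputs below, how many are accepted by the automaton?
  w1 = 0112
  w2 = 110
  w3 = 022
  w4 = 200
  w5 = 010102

w1: S2 → S2 → S0 → S2 → S3  → end S3, rejected
w2: S2 → S0 → S2 → S2  → end S2, accepted
w3: S2 → S2 → S3 → S2  → end S2, accepted
w4: S2 → S3 → S0 → S2  → end S2, accepted
w5: S2 → S2 → S0 → S2 → S0 → S2 → S3  → end S3, rejected

3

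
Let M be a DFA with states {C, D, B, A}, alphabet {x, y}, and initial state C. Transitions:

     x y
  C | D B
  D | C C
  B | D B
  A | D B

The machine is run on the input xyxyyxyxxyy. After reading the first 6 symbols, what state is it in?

Trace: C -x-> D -y-> C -x-> D -y-> C -y-> B -x-> D
After 6 symbols: D.

D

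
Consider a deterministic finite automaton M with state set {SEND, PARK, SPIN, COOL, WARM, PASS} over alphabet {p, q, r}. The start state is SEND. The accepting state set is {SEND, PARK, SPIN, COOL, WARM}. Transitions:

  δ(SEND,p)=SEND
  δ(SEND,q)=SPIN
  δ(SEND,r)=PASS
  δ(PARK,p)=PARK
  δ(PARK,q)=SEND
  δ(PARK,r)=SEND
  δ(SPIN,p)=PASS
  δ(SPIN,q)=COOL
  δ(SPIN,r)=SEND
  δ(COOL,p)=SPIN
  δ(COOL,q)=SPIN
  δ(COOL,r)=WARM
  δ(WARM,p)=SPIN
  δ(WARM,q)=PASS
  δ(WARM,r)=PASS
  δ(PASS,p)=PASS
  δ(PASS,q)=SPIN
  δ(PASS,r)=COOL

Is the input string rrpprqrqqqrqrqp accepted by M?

start at SEND
read 'r': SEND → PASS
read 'r': PASS → COOL
read 'p': COOL → SPIN
read 'p': SPIN → PASS
read 'r': PASS → COOL
read 'q': COOL → SPIN
read 'r': SPIN → SEND
read 'q': SEND → SPIN
read 'q': SPIN → COOL
read 'q': COOL → SPIN
read 'r': SPIN → SEND
read 'q': SEND → SPIN
read 'r': SPIN → SEND
read 'q': SEND → SPIN
read 'p': SPIN → PASS
End state PASS is not accepting.

No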